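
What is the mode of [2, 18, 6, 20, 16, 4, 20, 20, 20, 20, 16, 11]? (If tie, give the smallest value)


Count the frequency of each value:
  2 appears 1 time(s)
  4 appears 1 time(s)
  6 appears 1 time(s)
  11 appears 1 time(s)
  16 appears 2 time(s)
  18 appears 1 time(s)
  20 appears 5 time(s)
Maximum frequency is 5.
Only 20 reaches that frequency, so it is the mode.
Final answer: 20


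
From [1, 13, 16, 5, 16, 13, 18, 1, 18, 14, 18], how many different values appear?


List all unique values:
Distinct values: [1, 5, 13, 14, 16, 18]
Count = 6
Final answer: 6


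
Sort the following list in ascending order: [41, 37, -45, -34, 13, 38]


Original list: [41, 37, -45, -34, 13, 38]
Repeatedly take the smallest remaining element:
  Remaining [41, 37, -45, -34, 13, 38] -> smallest is -45
  Remaining [41, 37, -34, 13, 38] -> smallest is -34
  Remaining [41, 37, 13, 38] -> smallest is 13
  Remaining [41, 37, 38] -> smallest is 37
  Remaining [41, 38] -> smallest is 38
  Remaining [41] -> smallest is 41
Collecting the picks in order gives the sorted list.
Final answer: [-45, -34, 13, 37, 38, 41]


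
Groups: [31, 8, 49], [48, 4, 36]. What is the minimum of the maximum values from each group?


Find max of each group:
  Group 1: [31, 8, 49] -> max = 49
  Group 2: [48, 4, 36] -> max = 48
Maxes: [49, 48]
Minimum of maxes = 48
Final answer: 48


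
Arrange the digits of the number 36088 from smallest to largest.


The number 36088 has digits: 3, 6, 0, 8, 8
Sorted: 0, 3, 6, 8, 8
Joining the sorted digits gives the result.
Final answer: 03688


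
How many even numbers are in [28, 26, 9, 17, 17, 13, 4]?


Check each element:
  28 is even
  26 is even
  9 is odd
  17 is odd
  17 is odd
  13 is odd
  4 is even
Evens: [28, 26, 4]
Count of evens = 3
Final answer: 3


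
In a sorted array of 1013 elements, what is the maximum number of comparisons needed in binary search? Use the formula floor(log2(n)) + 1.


Binary search halves the search space each step.
Maximum comparisons = floor(log2(1013)) + 1
log2(1013) = 9.9844
floor(log2(1013)) = 9, so 9 + 1 = 10
Final answer: 10


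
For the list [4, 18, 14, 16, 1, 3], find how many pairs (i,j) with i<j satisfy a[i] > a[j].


For each element, count the later elements that are smaller than it:
  4 (index 0): smaller elements after it = [1, 3] -> 2
  18 (index 1): smaller elements after it = [14, 16, 1, 3] -> 4
  14 (index 2): smaller elements after it = [1, 3] -> 2
  16 (index 3): smaller elements after it = [1, 3] -> 2
  1 (index 4): smaller elements after it = [] -> 0
Total inversions = 2 + 4 + 2 + 2 + 0 = 10
Final answer: 10


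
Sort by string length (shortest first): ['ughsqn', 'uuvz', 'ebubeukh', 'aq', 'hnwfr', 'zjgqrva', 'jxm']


Compute lengths:
  'ughsqn' has length 6
  'uuvz' has length 4
  'ebubeukh' has length 8
  'aq' has length 2
  'hnwfr' has length 5
  'zjgqrva' has length 7
  'jxm' has length 3
Lengths in increasing order: 2 < 3 < 4 < 5 < 6 < 7 < 8
Listing the words in that order gives the answer.
Final answer: ['aq', 'jxm', 'uuvz', 'hnwfr', 'ughsqn', 'zjgqrva', 'ebubeukh']


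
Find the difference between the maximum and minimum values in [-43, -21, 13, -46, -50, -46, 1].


Maximum value: 13
Minimum value: -50
Range = 13 - (-50) = 63
Final answer: 63


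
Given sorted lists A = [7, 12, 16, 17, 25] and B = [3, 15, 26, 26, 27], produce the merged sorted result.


List A: [7, 12, 16, 17, 25]
List B: [3, 15, 26, 26, 27]
Repeatedly compare the front elements and take the smaller:
  7 vs 3 -> take 3
  7 vs 15 -> take 7
  12 vs 15 -> take 12
  16 vs 15 -> take 15
  16 vs 26 -> take 16
  17 vs 26 -> take 17
  25 vs 26 -> take 25
  A is exhausted; append the rest of B: [26, 26, 27]
Final answer: [3, 7, 12, 15, 16, 17, 25, 26, 26, 27]


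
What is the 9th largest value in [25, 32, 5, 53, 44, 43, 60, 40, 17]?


Sort descending: [60, 53, 44, 43, 40, 32, 25, 17, 5]
The 9th element (1-indexed) is at index 8.
Value = 5
Final answer: 5


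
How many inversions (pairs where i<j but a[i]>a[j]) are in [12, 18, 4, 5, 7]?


For each element, count the later elements that are smaller than it:
  12 (index 0): smaller elements after it = [4, 5, 7] -> 3
  18 (index 1): smaller elements after it = [4, 5, 7] -> 3
  4 (index 2): smaller elements after it = [] -> 0
  5 (index 3): smaller elements after it = [] -> 0
Total inversions = 3 + 3 + 0 + 0 = 6
Final answer: 6


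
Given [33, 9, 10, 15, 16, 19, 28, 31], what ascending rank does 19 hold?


Sort ascending: [9, 10, 15, 16, 19, 28, 31, 33]
Find 19 in the sorted list.
19 is at position 5 (1-indexed).
Final answer: 5


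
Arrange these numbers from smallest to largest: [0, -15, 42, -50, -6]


Original list: [0, -15, 42, -50, -6]
Repeatedly take the smallest remaining element:
  Remaining [0, -15, 42, -50, -6] -> smallest is -50
  Remaining [0, -15, 42, -6] -> smallest is -15
  Remaining [0, 42, -6] -> smallest is -6
  Remaining [0, 42] -> smallest is 0
  Remaining [42] -> smallest is 42
Collecting the picks in order gives the sorted list.
Final answer: [-50, -15, -6, 0, 42]


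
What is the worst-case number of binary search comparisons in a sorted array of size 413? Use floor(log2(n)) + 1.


Binary search halves the search space each step.
Maximum comparisons = floor(log2(413)) + 1
log2(413) = 8.69
floor(log2(413)) = 8, so 8 + 1 = 9
Final answer: 9


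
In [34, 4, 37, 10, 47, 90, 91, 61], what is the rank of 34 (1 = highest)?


Sort descending: [91, 90, 61, 47, 37, 34, 10, 4]
Find 34 in the sorted list.
34 is at position 6.
Final answer: 6


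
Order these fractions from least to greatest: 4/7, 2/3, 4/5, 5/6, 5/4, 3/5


Convert to decimal for comparison:
  4/7 = 0.5714
  2/3 = 0.6667
  4/5 = 0.8
  5/6 = 0.8333
  5/4 = 1.25
  3/5 = 0.6
Decimals in increasing order: 0.5714 < 0.6 < 0.6667 < 0.8 < 0.8333 < 1.25
Writing each back as its fraction gives the sorted order.
Final answer: 4/7, 3/5, 2/3, 4/5, 5/6, 5/4


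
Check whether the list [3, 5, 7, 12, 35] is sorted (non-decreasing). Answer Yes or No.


Check consecutive pairs:
  3 <= 5? True
  5 <= 7? True
  7 <= 12? True
  12 <= 35? True
Every consecutive pair is in order, so the list is non-decreasing.
Final answer: Yes


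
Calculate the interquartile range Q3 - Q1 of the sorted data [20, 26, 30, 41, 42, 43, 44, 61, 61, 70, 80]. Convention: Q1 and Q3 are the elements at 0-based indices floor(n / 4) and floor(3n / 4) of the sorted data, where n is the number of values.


The data has n = 11 elements.
Q1 index = floor(11 / 4) = floor(2.75) = 2; Q3 index = floor(3 * 11 / 4) = floor(8.25) = 8
Q1 = element at index 2 = 30
Q3 = element at index 8 = 61
IQR = 61 - 30 = 31
Final answer: 31


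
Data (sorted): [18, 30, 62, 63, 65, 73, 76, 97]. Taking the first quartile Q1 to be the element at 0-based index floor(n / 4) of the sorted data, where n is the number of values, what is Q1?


The list has n = 8 elements.
Q1 index = floor(8 / 4) = floor(2) = 2
Counting from index 0 in the sorted data, the element at index 2 is 62.
Final answer: 62


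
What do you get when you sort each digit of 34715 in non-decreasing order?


The number 34715 has digits: 3, 4, 7, 1, 5
Sorted: 1, 3, 4, 5, 7
Joining the sorted digits gives the result.
Final answer: 13457


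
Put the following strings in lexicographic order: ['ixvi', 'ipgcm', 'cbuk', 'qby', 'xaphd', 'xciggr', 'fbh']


Compare strings character by character (the first differing letter decides):
  'cbuk' < 'fbh' since 'c' < 'f' at position 1
  'fbh' < 'ipgcm' since 'f' < 'i' at position 1
  'ipgcm' < 'ixvi' since 'p' < 'x' at position 2
  'ixvi' < 'qby' since 'i' < 'q' at position 1
  'qby' < 'xaphd' since 'q' < 'x' at position 1
  'xaphd' < 'xciggr' since 'a' < 'c' at position 2
Chaining these comparisons gives the alphabetical order.
Final answer: ['cbuk', 'fbh', 'ipgcm', 'ixvi', 'qby', 'xaphd', 'xciggr']


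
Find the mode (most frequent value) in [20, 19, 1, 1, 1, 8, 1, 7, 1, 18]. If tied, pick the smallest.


Count the frequency of each value:
  1 appears 5 time(s)
  7 appears 1 time(s)
  8 appears 1 time(s)
  18 appears 1 time(s)
  19 appears 1 time(s)
  20 appears 1 time(s)
Maximum frequency is 5.
Only 1 reaches that frequency, so it is the mode.
Final answer: 1


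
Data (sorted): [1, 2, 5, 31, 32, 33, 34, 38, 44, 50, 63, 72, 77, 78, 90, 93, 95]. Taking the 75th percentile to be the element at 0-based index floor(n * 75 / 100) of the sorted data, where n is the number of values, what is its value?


The dataset has n = 17 elements.
Index = floor(17 * 75 / 100) = floor(1275 / 100) = floor(12.75) = 12
Counting from index 0 in the sorted data, the element at index 12 is 77.
Final answer: 77


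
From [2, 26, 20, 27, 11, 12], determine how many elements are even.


Check each element:
  2 is even
  26 is even
  20 is even
  27 is odd
  11 is odd
  12 is even
Evens: [2, 26, 20, 12]
Count of evens = 4
Final answer: 4


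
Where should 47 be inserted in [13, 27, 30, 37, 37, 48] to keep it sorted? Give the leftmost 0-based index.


List is sorted: [13, 27, 30, 37, 37, 48]
We need the leftmost position where 47 can be inserted, i.e. the first index whose element is >= 47 (or the end of the list if none is).
Binary search with low=0, high=6 (0-based indices):
  low=0, high=6, mid=3: a[3]=37 < 47, so low = 4
  low=4, high=6, mid=5: a[5]=48 >= 47, so high = 5
  low=4, high=5, mid=4: a[4]=37 < 47, so low = 5
Now low = high = 5, so the insertion index is 5.
Final answer: 5


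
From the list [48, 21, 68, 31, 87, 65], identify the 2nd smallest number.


Sort ascending: [21, 31, 48, 65, 68, 87]
The 2nd element (1-indexed) is at index 1.
Value = 31
Final answer: 31


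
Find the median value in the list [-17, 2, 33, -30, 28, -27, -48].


First, sort the list: [-48, -30, -27, -17, 2, 28, 33]
The list has 7 elements (odd count).
The middle index is 3 (0-based), and the element there is -17.
Final answer: -17


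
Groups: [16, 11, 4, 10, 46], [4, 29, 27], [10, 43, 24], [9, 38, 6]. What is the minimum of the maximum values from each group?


Find max of each group:
  Group 1: [16, 11, 4, 10, 46] -> max = 46
  Group 2: [4, 29, 27] -> max = 29
  Group 3: [10, 43, 24] -> max = 43
  Group 4: [9, 38, 6] -> max = 38
Maxes: [46, 29, 43, 38]
Minimum of maxes = 29
Final answer: 29


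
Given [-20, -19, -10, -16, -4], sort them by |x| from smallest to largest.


Compute absolute values:
  |-20| = 20
  |-19| = 19
  |-10| = 10
  |-16| = 16
  |-4| = 4
Absolute values in increasing order: 4 < 10 < 16 < 19 < 20
Listing the original numbers in that order gives the answer.
Final answer: [-4, -10, -16, -19, -20]


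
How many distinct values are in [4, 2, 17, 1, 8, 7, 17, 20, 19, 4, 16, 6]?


List all unique values:
Distinct values: [1, 2, 4, 6, 7, 8, 16, 17, 19, 20]
Count = 10
Final answer: 10


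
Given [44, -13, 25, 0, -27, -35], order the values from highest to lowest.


Original list: [44, -13, 25, 0, -27, -35]
Repeatedly take the largest remaining element:
  Remaining [44, -13, 25, 0, -27, -35] -> largest is 44
  Remaining [-13, 25, 0, -27, -35] -> largest is 25
  Remaining [-13, 0, -27, -35] -> largest is 0
  Remaining [-13, -27, -35] -> largest is -13
  Remaining [-27, -35] -> largest is -27
  Remaining [-35] -> largest is -35
Collecting the picks in order gives the descending list.
Final answer: [44, 25, 0, -13, -27, -35]


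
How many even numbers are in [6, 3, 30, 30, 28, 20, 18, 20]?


Check each element:
  6 is even
  3 is odd
  30 is even
  30 is even
  28 is even
  20 is even
  18 is even
  20 is even
Evens: [6, 30, 30, 28, 20, 18, 20]
Count of evens = 7
Final answer: 7


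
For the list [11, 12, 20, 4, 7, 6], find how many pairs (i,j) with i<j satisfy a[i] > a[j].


For each element, count the later elements that are smaller than it:
  11 (index 0): smaller elements after it = [4, 7, 6] -> 3
  12 (index 1): smaller elements after it = [4, 7, 6] -> 3
  20 (index 2): smaller elements after it = [4, 7, 6] -> 3
  4 (index 3): smaller elements after it = [] -> 0
  7 (index 4): smaller elements after it = [6] -> 1
Total inversions = 3 + 3 + 3 + 0 + 1 = 10
Final answer: 10


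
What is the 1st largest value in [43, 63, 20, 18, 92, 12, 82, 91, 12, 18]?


Sort descending: [92, 91, 82, 63, 43, 20, 18, 18, 12, 12]
The 1st element (1-indexed) is at index 0.
Value = 92
Final answer: 92


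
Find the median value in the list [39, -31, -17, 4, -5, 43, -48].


First, sort the list: [-48, -31, -17, -5, 4, 39, 43]
The list has 7 elements (odd count).
The middle index is 3 (0-based), and the element there is -5.
Final answer: -5


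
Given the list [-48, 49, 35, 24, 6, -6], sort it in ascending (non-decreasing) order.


Original list: [-48, 49, 35, 24, 6, -6]
Repeatedly take the smallest remaining element:
  Remaining [-48, 49, 35, 24, 6, -6] -> smallest is -48
  Remaining [49, 35, 24, 6, -6] -> smallest is -6
  Remaining [49, 35, 24, 6] -> smallest is 6
  Remaining [49, 35, 24] -> smallest is 24
  Remaining [49, 35] -> smallest is 35
  Remaining [49] -> smallest is 49
Collecting the picks in order gives the sorted list.
Final answer: [-48, -6, 6, 24, 35, 49]


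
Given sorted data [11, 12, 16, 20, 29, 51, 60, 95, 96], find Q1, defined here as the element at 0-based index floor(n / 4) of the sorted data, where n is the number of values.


The list has n = 9 elements.
Q1 index = floor(9 / 4) = floor(2.25) = 2
Counting from index 0 in the sorted data, the element at index 2 is 16.
Final answer: 16


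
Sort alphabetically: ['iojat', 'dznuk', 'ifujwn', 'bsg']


Compare strings character by character (the first differing letter decides):
  'bsg' < 'dznuk' since 'b' < 'd' at position 1
  'dznuk' < 'ifujwn' since 'd' < 'i' at position 1
  'ifujwn' < 'iojat' since 'f' < 'o' at position 2
Chaining these comparisons gives the alphabetical order.
Final answer: ['bsg', 'dznuk', 'ifujwn', 'iojat']


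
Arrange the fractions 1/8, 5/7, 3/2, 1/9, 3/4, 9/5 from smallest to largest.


Convert to decimal for comparison:
  1/8 = 0.125
  5/7 = 0.7143
  3/2 = 1.5
  1/9 = 0.1111
  3/4 = 0.75
  9/5 = 1.8
Decimals in increasing order: 0.1111 < 0.125 < 0.7143 < 0.75 < 1.5 < 1.8
Writing each back as its fraction gives the sorted order.
Final answer: 1/9, 1/8, 5/7, 3/4, 3/2, 9/5


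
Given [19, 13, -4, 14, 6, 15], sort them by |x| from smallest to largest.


Compute absolute values:
  |19| = 19
  |13| = 13
  |-4| = 4
  |14| = 14
  |6| = 6
  |15| = 15
Absolute values in increasing order: 4 < 6 < 13 < 14 < 15 < 19
Listing the original numbers in that order gives the answer.
Final answer: [-4, 6, 13, 14, 15, 19]


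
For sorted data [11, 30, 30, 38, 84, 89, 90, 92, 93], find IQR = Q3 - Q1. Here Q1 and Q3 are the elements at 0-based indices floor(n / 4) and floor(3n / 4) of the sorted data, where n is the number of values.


The data has n = 9 elements.
Q1 index = floor(9 / 4) = floor(2.25) = 2; Q3 index = floor(3 * 9 / 4) = floor(6.75) = 6
Q1 = element at index 2 = 30
Q3 = element at index 6 = 90
IQR = 90 - 30 = 60
Final answer: 60


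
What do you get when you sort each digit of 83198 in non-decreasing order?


The number 83198 has digits: 8, 3, 1, 9, 8
Sorted: 1, 3, 8, 8, 9
Joining the sorted digits gives the result.
Final answer: 13889


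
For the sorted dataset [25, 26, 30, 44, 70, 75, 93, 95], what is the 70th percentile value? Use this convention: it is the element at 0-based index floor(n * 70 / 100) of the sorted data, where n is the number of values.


The dataset has n = 8 elements.
Index = floor(8 * 70 / 100) = floor(560 / 100) = floor(5.6) = 5
Counting from index 0 in the sorted data, the element at index 5 is 75.
Final answer: 75


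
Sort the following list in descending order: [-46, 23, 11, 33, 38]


Original list: [-46, 23, 11, 33, 38]
Repeatedly take the largest remaining element:
  Remaining [-46, 23, 11, 33, 38] -> largest is 38
  Remaining [-46, 23, 11, 33] -> largest is 33
  Remaining [-46, 23, 11] -> largest is 23
  Remaining [-46, 11] -> largest is 11
  Remaining [-46] -> largest is -46
Collecting the picks in order gives the descending list.
Final answer: [38, 33, 23, 11, -46]


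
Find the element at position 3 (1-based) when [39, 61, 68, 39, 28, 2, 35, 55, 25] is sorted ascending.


Sort ascending: [2, 25, 28, 35, 39, 39, 55, 61, 68]
The 3rd element (1-indexed) is at index 2.
Value = 28
Final answer: 28


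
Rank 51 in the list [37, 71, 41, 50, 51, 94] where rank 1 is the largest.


Sort descending: [94, 71, 51, 50, 41, 37]
Find 51 in the sorted list.
51 is at position 3.
Final answer: 3


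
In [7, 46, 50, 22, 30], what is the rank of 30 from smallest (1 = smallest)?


Sort ascending: [7, 22, 30, 46, 50]
Find 30 in the sorted list.
30 is at position 3 (1-indexed).
Final answer: 3


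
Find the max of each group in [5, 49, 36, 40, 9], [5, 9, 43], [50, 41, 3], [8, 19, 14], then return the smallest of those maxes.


Find max of each group:
  Group 1: [5, 49, 36, 40, 9] -> max = 49
  Group 2: [5, 9, 43] -> max = 43
  Group 3: [50, 41, 3] -> max = 50
  Group 4: [8, 19, 14] -> max = 19
Maxes: [49, 43, 50, 19]
Minimum of maxes = 19
Final answer: 19


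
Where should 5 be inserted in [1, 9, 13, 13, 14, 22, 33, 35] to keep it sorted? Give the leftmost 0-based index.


List is sorted: [1, 9, 13, 13, 14, 22, 33, 35]
We need the leftmost position where 5 can be inserted, i.e. the first index whose element is >= 5 (or the end of the list if none is).
Binary search with low=0, high=8 (0-based indices):
  low=0, high=8, mid=4: a[4]=14 >= 5, so high = 4
  low=0, high=4, mid=2: a[2]=13 >= 5, so high = 2
  low=0, high=2, mid=1: a[1]=9 >= 5, so high = 1
  low=0, high=1, mid=0: a[0]=1 < 5, so low = 1
Now low = high = 1, so the insertion index is 1.
Final answer: 1


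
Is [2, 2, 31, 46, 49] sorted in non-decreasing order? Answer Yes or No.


Check consecutive pairs:
  2 <= 2? True
  2 <= 31? True
  31 <= 46? True
  46 <= 49? True
Every consecutive pair is in order, so the list is non-decreasing.
Final answer: Yes


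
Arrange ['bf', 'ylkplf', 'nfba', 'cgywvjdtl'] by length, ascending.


Compute lengths:
  'bf' has length 2
  'ylkplf' has length 6
  'nfba' has length 4
  'cgywvjdtl' has length 9
Lengths in increasing order: 2 < 4 < 6 < 9
Listing the words in that order gives the answer.
Final answer: ['bf', 'nfba', 'ylkplf', 'cgywvjdtl']


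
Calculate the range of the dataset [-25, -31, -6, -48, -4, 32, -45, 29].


Maximum value: 32
Minimum value: -48
Range = 32 - (-48) = 80
Final answer: 80


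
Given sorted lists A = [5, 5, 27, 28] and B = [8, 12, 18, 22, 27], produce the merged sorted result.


List A: [5, 5, 27, 28]
List B: [8, 12, 18, 22, 27]
Repeatedly compare the front elements and take the smaller:
  5 vs 8 -> take 5
  5 vs 8 -> take 5
  27 vs 8 -> take 8
  27 vs 12 -> take 12
  27 vs 18 -> take 18
  27 vs 22 -> take 22
  27 vs 27 -> take 27
  28 vs 27 -> take 27
  B is exhausted; append the rest of A: [28]
Final answer: [5, 5, 8, 12, 18, 22, 27, 27, 28]


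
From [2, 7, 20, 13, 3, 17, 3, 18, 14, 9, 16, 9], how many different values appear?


List all unique values:
Distinct values: [2, 3, 7, 9, 13, 14, 16, 17, 18, 20]
Count = 10
Final answer: 10


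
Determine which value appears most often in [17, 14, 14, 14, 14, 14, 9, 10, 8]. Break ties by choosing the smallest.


Count the frequency of each value:
  8 appears 1 time(s)
  9 appears 1 time(s)
  10 appears 1 time(s)
  14 appears 5 time(s)
  17 appears 1 time(s)
Maximum frequency is 5.
Only 14 reaches that frequency, so it is the mode.
Final answer: 14


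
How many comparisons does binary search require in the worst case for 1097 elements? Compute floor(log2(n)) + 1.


Binary search halves the search space each step.
Maximum comparisons = floor(log2(1097)) + 1
log2(1097) = 10.0993
floor(log2(1097)) = 10, so 10 + 1 = 11
Final answer: 11


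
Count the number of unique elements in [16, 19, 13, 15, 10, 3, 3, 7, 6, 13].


List all unique values:
Distinct values: [3, 6, 7, 10, 13, 15, 16, 19]
Count = 8
Final answer: 8


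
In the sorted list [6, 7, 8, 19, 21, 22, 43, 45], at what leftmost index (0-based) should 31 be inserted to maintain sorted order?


List is sorted: [6, 7, 8, 19, 21, 22, 43, 45]
We need the leftmost position where 31 can be inserted, i.e. the first index whose element is >= 31 (or the end of the list if none is).
Binary search with low=0, high=8 (0-based indices):
  low=0, high=8, mid=4: a[4]=21 < 31, so low = 5
  low=5, high=8, mid=6: a[6]=43 >= 31, so high = 6
  low=5, high=6, mid=5: a[5]=22 < 31, so low = 6
Now low = high = 6, so the insertion index is 6.
Final answer: 6


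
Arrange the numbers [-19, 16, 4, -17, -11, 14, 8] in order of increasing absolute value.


Compute absolute values:
  |-19| = 19
  |16| = 16
  |4| = 4
  |-17| = 17
  |-11| = 11
  |14| = 14
  |8| = 8
Absolute values in increasing order: 4 < 8 < 11 < 14 < 16 < 17 < 19
Listing the original numbers in that order gives the answer.
Final answer: [4, 8, -11, 14, 16, -17, -19]


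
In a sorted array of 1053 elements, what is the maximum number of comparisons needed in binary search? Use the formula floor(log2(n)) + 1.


Binary search halves the search space each step.
Maximum comparisons = floor(log2(1053)) + 1
log2(1053) = 10.0403
floor(log2(1053)) = 10, so 10 + 1 = 11
Final answer: 11


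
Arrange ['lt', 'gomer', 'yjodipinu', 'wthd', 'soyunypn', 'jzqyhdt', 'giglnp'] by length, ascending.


Compute lengths:
  'lt' has length 2
  'gomer' has length 5
  'yjodipinu' has length 9
  'wthd' has length 4
  'soyunypn' has length 8
  'jzqyhdt' has length 7
  'giglnp' has length 6
Lengths in increasing order: 2 < 4 < 5 < 6 < 7 < 8 < 9
Listing the words in that order gives the answer.
Final answer: ['lt', 'wthd', 'gomer', 'giglnp', 'jzqyhdt', 'soyunypn', 'yjodipinu']


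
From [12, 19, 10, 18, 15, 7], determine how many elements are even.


Check each element:
  12 is even
  19 is odd
  10 is even
  18 is even
  15 is odd
  7 is odd
Evens: [12, 10, 18]
Count of evens = 3
Final answer: 3


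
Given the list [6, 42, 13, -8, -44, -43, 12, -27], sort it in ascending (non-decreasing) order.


Original list: [6, 42, 13, -8, -44, -43, 12, -27]
Repeatedly take the smallest remaining element:
  Remaining [6, 42, 13, -8, -44, -43, 12, -27] -> smallest is -44
  Remaining [6, 42, 13, -8, -43, 12, -27] -> smallest is -43
  Remaining [6, 42, 13, -8, 12, -27] -> smallest is -27
  Remaining [6, 42, 13, -8, 12] -> smallest is -8
  Remaining [6, 42, 13, 12] -> smallest is 6
  Remaining [42, 13, 12] -> smallest is 12
  Remaining [42, 13] -> smallest is 13
  Remaining [42] -> smallest is 42
Collecting the picks in order gives the sorted list.
Final answer: [-44, -43, -27, -8, 6, 12, 13, 42]


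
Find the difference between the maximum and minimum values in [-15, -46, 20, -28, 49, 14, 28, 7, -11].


Maximum value: 49
Minimum value: -46
Range = 49 - (-46) = 95
Final answer: 95


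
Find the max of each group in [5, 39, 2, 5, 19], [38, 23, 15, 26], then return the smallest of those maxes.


Find max of each group:
  Group 1: [5, 39, 2, 5, 19] -> max = 39
  Group 2: [38, 23, 15, 26] -> max = 38
Maxes: [39, 38]
Minimum of maxes = 38
Final answer: 38


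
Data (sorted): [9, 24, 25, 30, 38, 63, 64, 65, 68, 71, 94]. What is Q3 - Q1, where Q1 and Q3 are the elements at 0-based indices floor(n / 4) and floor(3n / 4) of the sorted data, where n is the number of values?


The data has n = 11 elements.
Q1 index = floor(11 / 4) = floor(2.75) = 2; Q3 index = floor(3 * 11 / 4) = floor(8.25) = 8
Q1 = element at index 2 = 25
Q3 = element at index 8 = 68
IQR = 68 - 25 = 43
Final answer: 43


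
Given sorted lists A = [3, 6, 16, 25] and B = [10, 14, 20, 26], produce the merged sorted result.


List A: [3, 6, 16, 25]
List B: [10, 14, 20, 26]
Repeatedly compare the front elements and take the smaller:
  3 vs 10 -> take 3
  6 vs 10 -> take 6
  16 vs 10 -> take 10
  16 vs 14 -> take 14
  16 vs 20 -> take 16
  25 vs 20 -> take 20
  25 vs 26 -> take 25
  A is exhausted; append the rest of B: [26]
Final answer: [3, 6, 10, 14, 16, 20, 25, 26]


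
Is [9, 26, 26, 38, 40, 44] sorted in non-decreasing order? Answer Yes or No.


Check consecutive pairs:
  9 <= 26? True
  26 <= 26? True
  26 <= 38? True
  38 <= 40? True
  40 <= 44? True
Every consecutive pair is in order, so the list is non-decreasing.
Final answer: Yes


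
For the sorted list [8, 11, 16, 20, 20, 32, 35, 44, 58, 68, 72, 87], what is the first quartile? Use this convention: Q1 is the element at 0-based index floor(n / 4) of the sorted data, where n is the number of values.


The list has n = 12 elements.
Q1 index = floor(12 / 4) = floor(3) = 3
Counting from index 0 in the sorted data, the element at index 3 is 20.
Final answer: 20


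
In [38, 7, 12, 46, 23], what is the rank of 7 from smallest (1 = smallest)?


Sort ascending: [7, 12, 23, 38, 46]
Find 7 in the sorted list.
7 is at position 1 (1-indexed).
Final answer: 1


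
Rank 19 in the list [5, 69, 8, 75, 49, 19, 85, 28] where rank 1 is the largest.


Sort descending: [85, 75, 69, 49, 28, 19, 8, 5]
Find 19 in the sorted list.
19 is at position 6.
Final answer: 6


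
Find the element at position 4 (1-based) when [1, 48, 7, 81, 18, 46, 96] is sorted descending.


Sort descending: [96, 81, 48, 46, 18, 7, 1]
The 4th element (1-indexed) is at index 3.
Value = 46
Final answer: 46


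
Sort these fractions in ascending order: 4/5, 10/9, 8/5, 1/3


Convert to decimal for comparison:
  4/5 = 0.8
  10/9 = 1.1111
  8/5 = 1.6
  1/3 = 0.3333
Decimals in increasing order: 0.3333 < 0.8 < 1.1111 < 1.6
Writing each back as its fraction gives the sorted order.
Final answer: 1/3, 4/5, 10/9, 8/5


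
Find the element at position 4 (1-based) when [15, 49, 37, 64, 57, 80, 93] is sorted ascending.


Sort ascending: [15, 37, 49, 57, 64, 80, 93]
The 4th element (1-indexed) is at index 3.
Value = 57
Final answer: 57


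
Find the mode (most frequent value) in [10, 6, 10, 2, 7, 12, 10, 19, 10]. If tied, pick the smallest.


Count the frequency of each value:
  2 appears 1 time(s)
  6 appears 1 time(s)
  7 appears 1 time(s)
  10 appears 4 time(s)
  12 appears 1 time(s)
  19 appears 1 time(s)
Maximum frequency is 4.
Only 10 reaches that frequency, so it is the mode.
Final answer: 10


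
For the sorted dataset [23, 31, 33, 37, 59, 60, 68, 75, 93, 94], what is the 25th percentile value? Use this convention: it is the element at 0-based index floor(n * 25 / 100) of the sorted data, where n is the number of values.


The dataset has n = 10 elements.
Index = floor(10 * 25 / 100) = floor(250 / 100) = floor(2.5) = 2
Counting from index 0 in the sorted data, the element at index 2 is 33.
Final answer: 33


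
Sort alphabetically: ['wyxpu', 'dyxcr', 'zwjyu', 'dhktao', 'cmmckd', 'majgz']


Compare strings character by character (the first differing letter decides):
  'cmmckd' < 'dhktao' since 'c' < 'd' at position 1
  'dhktao' < 'dyxcr' since 'h' < 'y' at position 2
  'dyxcr' < 'majgz' since 'd' < 'm' at position 1
  'majgz' < 'wyxpu' since 'm' < 'w' at position 1
  'wyxpu' < 'zwjyu' since 'w' < 'z' at position 1
Chaining these comparisons gives the alphabetical order.
Final answer: ['cmmckd', 'dhktao', 'dyxcr', 'majgz', 'wyxpu', 'zwjyu']


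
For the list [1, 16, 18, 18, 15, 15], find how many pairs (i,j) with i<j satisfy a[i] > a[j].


For each element, count the later elements that are smaller than it:
  1 (index 0): smaller elements after it = [] -> 0
  16 (index 1): smaller elements after it = [15, 15] -> 2
  18 (index 2): smaller elements after it = [15, 15] -> 2
  18 (index 3): smaller elements after it = [15, 15] -> 2
  15 (index 4): smaller elements after it = [] -> 0
Total inversions = 0 + 2 + 2 + 2 + 0 = 6
Final answer: 6


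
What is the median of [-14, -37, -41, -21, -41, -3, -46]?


First, sort the list: [-46, -41, -41, -37, -21, -14, -3]
The list has 7 elements (odd count).
The middle index is 3 (0-based), and the element there is -37.
Final answer: -37


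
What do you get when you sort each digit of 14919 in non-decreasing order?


The number 14919 has digits: 1, 4, 9, 1, 9
Sorted: 1, 1, 4, 9, 9
Joining the sorted digits gives the result.
Final answer: 11499


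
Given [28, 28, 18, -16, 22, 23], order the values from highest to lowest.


Original list: [28, 28, 18, -16, 22, 23]
Repeatedly take the largest remaining element:
  Remaining [28, 28, 18, -16, 22, 23] -> largest is 28
  Remaining [28, 18, -16, 22, 23] -> largest is 28
  Remaining [18, -16, 22, 23] -> largest is 23
  Remaining [18, -16, 22] -> largest is 22
  Remaining [18, -16] -> largest is 18
  Remaining [-16] -> largest is -16
Collecting the picks in order gives the descending list.
Final answer: [28, 28, 23, 22, 18, -16]


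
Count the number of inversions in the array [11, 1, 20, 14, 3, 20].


For each element, count the later elements that are smaller than it:
  11 (index 0): smaller elements after it = [1, 3] -> 2
  1 (index 1): smaller elements after it = [] -> 0
  20 (index 2): smaller elements after it = [14, 3] -> 2
  14 (index 3): smaller elements after it = [3] -> 1
  3 (index 4): smaller elements after it = [] -> 0
Total inversions = 2 + 0 + 2 + 1 + 0 = 5
Final answer: 5


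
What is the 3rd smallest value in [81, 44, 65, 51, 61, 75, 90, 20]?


Sort ascending: [20, 44, 51, 61, 65, 75, 81, 90]
The 3rd element (1-indexed) is at index 2.
Value = 51
Final answer: 51


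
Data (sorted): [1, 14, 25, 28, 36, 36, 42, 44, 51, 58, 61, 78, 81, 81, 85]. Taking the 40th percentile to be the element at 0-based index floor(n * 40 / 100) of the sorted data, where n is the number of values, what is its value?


The dataset has n = 15 elements.
Index = floor(15 * 40 / 100) = floor(600 / 100) = floor(6) = 6
Counting from index 0 in the sorted data, the element at index 6 is 42.
Final answer: 42


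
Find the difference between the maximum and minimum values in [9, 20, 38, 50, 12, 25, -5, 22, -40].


Maximum value: 50
Minimum value: -40
Range = 50 - (-40) = 90
Final answer: 90


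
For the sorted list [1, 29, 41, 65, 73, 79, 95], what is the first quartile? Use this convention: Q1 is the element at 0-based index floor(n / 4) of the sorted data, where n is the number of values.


The list has n = 7 elements.
Q1 index = floor(7 / 4) = floor(1.75) = 1
Counting from index 0 in the sorted data, the element at index 1 is 29.
Final answer: 29


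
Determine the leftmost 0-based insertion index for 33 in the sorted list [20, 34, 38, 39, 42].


List is sorted: [20, 34, 38, 39, 42]
We need the leftmost position where 33 can be inserted, i.e. the first index whose element is >= 33 (or the end of the list if none is).
Binary search with low=0, high=5 (0-based indices):
  low=0, high=5, mid=2: a[2]=38 >= 33, so high = 2
  low=0, high=2, mid=1: a[1]=34 >= 33, so high = 1
  low=0, high=1, mid=0: a[0]=20 < 33, so low = 1
Now low = high = 1, so the insertion index is 1.
Final answer: 1


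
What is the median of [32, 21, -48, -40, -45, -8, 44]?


First, sort the list: [-48, -45, -40, -8, 21, 32, 44]
The list has 7 elements (odd count).
The middle index is 3 (0-based), and the element there is -8.
Final answer: -8


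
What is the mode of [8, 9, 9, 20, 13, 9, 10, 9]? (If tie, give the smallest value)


Count the frequency of each value:
  8 appears 1 time(s)
  9 appears 4 time(s)
  10 appears 1 time(s)
  13 appears 1 time(s)
  20 appears 1 time(s)
Maximum frequency is 4.
Only 9 reaches that frequency, so it is the mode.
Final answer: 9


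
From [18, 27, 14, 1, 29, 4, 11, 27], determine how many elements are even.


Check each element:
  18 is even
  27 is odd
  14 is even
  1 is odd
  29 is odd
  4 is even
  11 is odd
  27 is odd
Evens: [18, 14, 4]
Count of evens = 3
Final answer: 3


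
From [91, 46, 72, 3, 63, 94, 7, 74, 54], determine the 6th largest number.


Sort descending: [94, 91, 74, 72, 63, 54, 46, 7, 3]
The 6th element (1-indexed) is at index 5.
Value = 54
Final answer: 54


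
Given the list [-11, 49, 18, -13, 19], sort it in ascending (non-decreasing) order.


Original list: [-11, 49, 18, -13, 19]
Repeatedly take the smallest remaining element:
  Remaining [-11, 49, 18, -13, 19] -> smallest is -13
  Remaining [-11, 49, 18, 19] -> smallest is -11
  Remaining [49, 18, 19] -> smallest is 18
  Remaining [49, 19] -> smallest is 19
  Remaining [49] -> smallest is 49
Collecting the picks in order gives the sorted list.
Final answer: [-13, -11, 18, 19, 49]


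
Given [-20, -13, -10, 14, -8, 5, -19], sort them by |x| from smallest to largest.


Compute absolute values:
  |-20| = 20
  |-13| = 13
  |-10| = 10
  |14| = 14
  |-8| = 8
  |5| = 5
  |-19| = 19
Absolute values in increasing order: 5 < 8 < 10 < 13 < 14 < 19 < 20
Listing the original numbers in that order gives the answer.
Final answer: [5, -8, -10, -13, 14, -19, -20]


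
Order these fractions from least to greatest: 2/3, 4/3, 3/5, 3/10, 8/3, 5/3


Convert to decimal for comparison:
  2/3 = 0.6667
  4/3 = 1.3333
  3/5 = 0.6
  3/10 = 0.3
  8/3 = 2.6667
  5/3 = 1.6667
Decimals in increasing order: 0.3 < 0.6 < 0.6667 < 1.3333 < 1.6667 < 2.6667
Writing each back as its fraction gives the sorted order.
Final answer: 3/10, 3/5, 2/3, 4/3, 5/3, 8/3


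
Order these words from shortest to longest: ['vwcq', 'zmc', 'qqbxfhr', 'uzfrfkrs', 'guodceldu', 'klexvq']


Compute lengths:
  'vwcq' has length 4
  'zmc' has length 3
  'qqbxfhr' has length 7
  'uzfrfkrs' has length 8
  'guodceldu' has length 9
  'klexvq' has length 6
Lengths in increasing order: 3 < 4 < 6 < 7 < 8 < 9
Listing the words in that order gives the answer.
Final answer: ['zmc', 'vwcq', 'klexvq', 'qqbxfhr', 'uzfrfkrs', 'guodceldu']


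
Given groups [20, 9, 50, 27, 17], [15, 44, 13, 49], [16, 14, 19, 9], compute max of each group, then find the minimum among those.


Find max of each group:
  Group 1: [20, 9, 50, 27, 17] -> max = 50
  Group 2: [15, 44, 13, 49] -> max = 49
  Group 3: [16, 14, 19, 9] -> max = 19
Maxes: [50, 49, 19]
Minimum of maxes = 19
Final answer: 19


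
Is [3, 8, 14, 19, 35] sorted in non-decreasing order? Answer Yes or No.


Check consecutive pairs:
  3 <= 8? True
  8 <= 14? True
  14 <= 19? True
  19 <= 35? True
Every consecutive pair is in order, so the list is non-decreasing.
Final answer: Yes


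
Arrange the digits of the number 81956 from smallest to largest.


The number 81956 has digits: 8, 1, 9, 5, 6
Sorted: 1, 5, 6, 8, 9
Joining the sorted digits gives the result.
Final answer: 15689


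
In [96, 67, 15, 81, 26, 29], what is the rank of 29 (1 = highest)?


Sort descending: [96, 81, 67, 29, 26, 15]
Find 29 in the sorted list.
29 is at position 4.
Final answer: 4


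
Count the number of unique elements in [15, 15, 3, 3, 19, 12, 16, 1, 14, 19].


List all unique values:
Distinct values: [1, 3, 12, 14, 15, 16, 19]
Count = 7
Final answer: 7


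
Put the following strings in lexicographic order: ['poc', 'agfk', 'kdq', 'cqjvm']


Compare strings character by character (the first differing letter decides):
  'agfk' < 'cqjvm' since 'a' < 'c' at position 1
  'cqjvm' < 'kdq' since 'c' < 'k' at position 1
  'kdq' < 'poc' since 'k' < 'p' at position 1
Chaining these comparisons gives the alphabetical order.
Final answer: ['agfk', 'cqjvm', 'kdq', 'poc']


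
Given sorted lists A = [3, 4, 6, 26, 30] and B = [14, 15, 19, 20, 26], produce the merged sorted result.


List A: [3, 4, 6, 26, 30]
List B: [14, 15, 19, 20, 26]
Repeatedly compare the front elements and take the smaller:
  3 vs 14 -> take 3
  4 vs 14 -> take 4
  6 vs 14 -> take 6
  26 vs 14 -> take 14
  26 vs 15 -> take 15
  26 vs 19 -> take 19
  26 vs 20 -> take 20
  26 vs 26 -> take 26
  30 vs 26 -> take 26
  B is exhausted; append the rest of A: [30]
Final answer: [3, 4, 6, 14, 15, 19, 20, 26, 26, 30]


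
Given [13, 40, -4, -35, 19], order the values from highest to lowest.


Original list: [13, 40, -4, -35, 19]
Repeatedly take the largest remaining element:
  Remaining [13, 40, -4, -35, 19] -> largest is 40
  Remaining [13, -4, -35, 19] -> largest is 19
  Remaining [13, -4, -35] -> largest is 13
  Remaining [-4, -35] -> largest is -4
  Remaining [-35] -> largest is -35
Collecting the picks in order gives the descending list.
Final answer: [40, 19, 13, -4, -35]


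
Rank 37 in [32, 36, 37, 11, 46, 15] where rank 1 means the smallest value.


Sort ascending: [11, 15, 32, 36, 37, 46]
Find 37 in the sorted list.
37 is at position 5 (1-indexed).
Final answer: 5


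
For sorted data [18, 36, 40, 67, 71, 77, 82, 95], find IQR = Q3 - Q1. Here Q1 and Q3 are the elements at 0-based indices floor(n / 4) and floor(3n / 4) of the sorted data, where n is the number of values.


The data has n = 8 elements.
Q1 index = floor(8 / 4) = floor(2) = 2; Q3 index = floor(3 * 8 / 4) = floor(6) = 6
Q1 = element at index 2 = 40
Q3 = element at index 6 = 82
IQR = 82 - 40 = 42
Final answer: 42


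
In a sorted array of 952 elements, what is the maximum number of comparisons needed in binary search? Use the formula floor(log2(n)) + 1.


Binary search halves the search space each step.
Maximum comparisons = floor(log2(952)) + 1
log2(952) = 9.8948
floor(log2(952)) = 9, so 9 + 1 = 10
Final answer: 10


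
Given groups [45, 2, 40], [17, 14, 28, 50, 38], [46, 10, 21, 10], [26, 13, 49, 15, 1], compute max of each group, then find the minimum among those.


Find max of each group:
  Group 1: [45, 2, 40] -> max = 45
  Group 2: [17, 14, 28, 50, 38] -> max = 50
  Group 3: [46, 10, 21, 10] -> max = 46
  Group 4: [26, 13, 49, 15, 1] -> max = 49
Maxes: [45, 50, 46, 49]
Minimum of maxes = 45
Final answer: 45


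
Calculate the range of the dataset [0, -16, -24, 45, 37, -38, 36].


Maximum value: 45
Minimum value: -38
Range = 45 - (-38) = 83
Final answer: 83


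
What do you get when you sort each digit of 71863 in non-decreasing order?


The number 71863 has digits: 7, 1, 8, 6, 3
Sorted: 1, 3, 6, 7, 8
Joining the sorted digits gives the result.
Final answer: 13678


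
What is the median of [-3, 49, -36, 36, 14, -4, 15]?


First, sort the list: [-36, -4, -3, 14, 15, 36, 49]
The list has 7 elements (odd count).
The middle index is 3 (0-based), and the element there is 14.
Final answer: 14


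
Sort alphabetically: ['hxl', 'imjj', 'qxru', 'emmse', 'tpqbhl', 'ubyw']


Compare strings character by character (the first differing letter decides):
  'emmse' < 'hxl' since 'e' < 'h' at position 1
  'hxl' < 'imjj' since 'h' < 'i' at position 1
  'imjj' < 'qxru' since 'i' < 'q' at position 1
  'qxru' < 'tpqbhl' since 'q' < 't' at position 1
  'tpqbhl' < 'ubyw' since 't' < 'u' at position 1
Chaining these comparisons gives the alphabetical order.
Final answer: ['emmse', 'hxl', 'imjj', 'qxru', 'tpqbhl', 'ubyw']


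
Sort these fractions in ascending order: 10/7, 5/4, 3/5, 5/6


Convert to decimal for comparison:
  10/7 = 1.4286
  5/4 = 1.25
  3/5 = 0.6
  5/6 = 0.8333
Decimals in increasing order: 0.6 < 0.8333 < 1.25 < 1.4286
Writing each back as its fraction gives the sorted order.
Final answer: 3/5, 5/6, 5/4, 10/7


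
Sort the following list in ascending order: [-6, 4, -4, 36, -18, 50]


Original list: [-6, 4, -4, 36, -18, 50]
Repeatedly take the smallest remaining element:
  Remaining [-6, 4, -4, 36, -18, 50] -> smallest is -18
  Remaining [-6, 4, -4, 36, 50] -> smallest is -6
  Remaining [4, -4, 36, 50] -> smallest is -4
  Remaining [4, 36, 50] -> smallest is 4
  Remaining [36, 50] -> smallest is 36
  Remaining [50] -> smallest is 50
Collecting the picks in order gives the sorted list.
Final answer: [-18, -6, -4, 4, 36, 50]


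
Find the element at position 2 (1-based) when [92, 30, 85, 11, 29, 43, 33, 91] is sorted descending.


Sort descending: [92, 91, 85, 43, 33, 30, 29, 11]
The 2nd element (1-indexed) is at index 1.
Value = 91
Final answer: 91
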